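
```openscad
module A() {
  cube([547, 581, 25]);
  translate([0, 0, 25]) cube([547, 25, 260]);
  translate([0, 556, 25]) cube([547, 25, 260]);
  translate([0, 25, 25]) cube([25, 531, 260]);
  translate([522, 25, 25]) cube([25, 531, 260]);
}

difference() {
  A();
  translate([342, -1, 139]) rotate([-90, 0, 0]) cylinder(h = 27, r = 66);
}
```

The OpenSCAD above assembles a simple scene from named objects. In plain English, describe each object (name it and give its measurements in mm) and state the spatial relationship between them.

A is an open storage box with external size 547×581×285 mm and wall thickness 25 mm (the base is also 25 mm thick). The base covers the whole footprint; the four walls stand on the base, with the y-facing walls full-width and the x-facing walls fitting between their inner faces.

The open box has a circular hole of radius 66 mm through its front wall, centred at (x = 342, z = 139).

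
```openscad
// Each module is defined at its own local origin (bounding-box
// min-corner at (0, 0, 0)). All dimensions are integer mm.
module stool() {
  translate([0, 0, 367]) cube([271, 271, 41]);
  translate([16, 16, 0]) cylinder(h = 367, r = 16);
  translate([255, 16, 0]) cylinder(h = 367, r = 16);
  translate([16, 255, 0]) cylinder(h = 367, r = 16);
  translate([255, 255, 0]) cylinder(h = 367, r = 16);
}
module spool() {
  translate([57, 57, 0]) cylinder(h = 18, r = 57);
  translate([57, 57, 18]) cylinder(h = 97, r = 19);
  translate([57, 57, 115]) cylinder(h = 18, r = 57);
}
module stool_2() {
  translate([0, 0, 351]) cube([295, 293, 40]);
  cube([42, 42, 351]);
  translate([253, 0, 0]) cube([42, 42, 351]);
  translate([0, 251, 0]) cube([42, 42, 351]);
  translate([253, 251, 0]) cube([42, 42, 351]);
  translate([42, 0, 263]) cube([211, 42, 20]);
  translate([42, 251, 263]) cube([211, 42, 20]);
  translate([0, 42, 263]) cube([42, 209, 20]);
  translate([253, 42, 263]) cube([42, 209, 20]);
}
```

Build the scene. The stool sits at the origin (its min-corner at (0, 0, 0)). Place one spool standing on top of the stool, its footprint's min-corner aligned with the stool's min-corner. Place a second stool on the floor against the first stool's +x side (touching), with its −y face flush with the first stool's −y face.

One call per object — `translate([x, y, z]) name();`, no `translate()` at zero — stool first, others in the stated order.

stool();
translate([0, 0, 408]) spool();
translate([271, 0, 0]) stool_2();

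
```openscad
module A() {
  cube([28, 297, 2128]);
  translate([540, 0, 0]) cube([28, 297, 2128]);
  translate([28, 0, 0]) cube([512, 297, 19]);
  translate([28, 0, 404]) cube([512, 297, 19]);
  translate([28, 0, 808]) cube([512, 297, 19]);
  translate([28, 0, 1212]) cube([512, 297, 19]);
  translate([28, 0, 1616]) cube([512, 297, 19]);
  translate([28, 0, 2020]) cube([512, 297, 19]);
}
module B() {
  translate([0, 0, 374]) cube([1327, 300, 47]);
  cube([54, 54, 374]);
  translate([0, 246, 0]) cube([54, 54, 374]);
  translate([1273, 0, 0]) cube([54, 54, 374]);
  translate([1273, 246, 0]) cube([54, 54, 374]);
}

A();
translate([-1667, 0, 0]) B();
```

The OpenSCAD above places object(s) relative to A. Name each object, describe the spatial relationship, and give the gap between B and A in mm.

A is a bookshelf. B is a bench. The bench is on the floor beside the bookshelf on its −x side. The gap between the bench and the bookshelf is 340 mm.

The bench's nearest face is 340 mm from the bookshelf's −x face.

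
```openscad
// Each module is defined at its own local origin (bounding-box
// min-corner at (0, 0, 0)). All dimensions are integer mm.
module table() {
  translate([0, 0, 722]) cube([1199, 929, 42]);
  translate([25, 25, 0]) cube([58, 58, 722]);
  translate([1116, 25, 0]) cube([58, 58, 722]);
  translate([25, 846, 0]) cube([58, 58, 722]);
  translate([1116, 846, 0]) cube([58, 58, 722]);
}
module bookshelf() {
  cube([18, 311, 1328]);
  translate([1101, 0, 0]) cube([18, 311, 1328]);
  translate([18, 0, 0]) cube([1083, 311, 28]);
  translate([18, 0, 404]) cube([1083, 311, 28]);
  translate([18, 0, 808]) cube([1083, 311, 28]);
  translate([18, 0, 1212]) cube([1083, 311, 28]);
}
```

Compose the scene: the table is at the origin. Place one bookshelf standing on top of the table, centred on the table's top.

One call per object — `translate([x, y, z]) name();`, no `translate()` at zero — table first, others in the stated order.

table();
translate([40, 309, 764]) bookshelf();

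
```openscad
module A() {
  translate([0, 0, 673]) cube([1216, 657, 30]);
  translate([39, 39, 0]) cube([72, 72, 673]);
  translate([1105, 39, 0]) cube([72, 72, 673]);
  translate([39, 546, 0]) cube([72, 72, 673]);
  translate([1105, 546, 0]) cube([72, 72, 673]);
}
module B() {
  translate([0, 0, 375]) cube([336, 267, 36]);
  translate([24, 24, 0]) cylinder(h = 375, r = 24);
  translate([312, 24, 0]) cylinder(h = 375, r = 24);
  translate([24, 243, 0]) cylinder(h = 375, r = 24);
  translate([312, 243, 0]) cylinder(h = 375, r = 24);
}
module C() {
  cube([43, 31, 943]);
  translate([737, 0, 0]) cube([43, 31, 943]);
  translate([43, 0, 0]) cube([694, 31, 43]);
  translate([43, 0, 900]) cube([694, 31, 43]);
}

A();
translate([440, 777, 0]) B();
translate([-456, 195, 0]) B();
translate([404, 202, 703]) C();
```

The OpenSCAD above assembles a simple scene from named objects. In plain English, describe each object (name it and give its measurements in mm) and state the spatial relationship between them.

A is a table with a 1216×657 mm rectangular top, 30 mm thick, top surface at z = 703 mm, supported by four 72×72 mm square legs, each inset 39 mm from the nearest pair of top edges, running from the floor.

B is a simple wooden stool: a rectangular seat 336 mm (x) by 267 mm (y), 36 mm thick, top face at z = 411 mm, on four round legs, each 48 mm in diameter. The legs rest on z = 0, each leg's axis is inset half a diameter from the nearest pair of seat edges (so the leg's bounding box is flush with the corner).

C is a picture frame with a 694×857 mm rectangular opening (x by z) and a uniform 43 mm border on every side. Frame depth is 31 mm along y. It is built from two vertical stiles running the full outside height and two horizontal rails spanning the gap between the stiles.

Two stools sit around the table at the +y, −x sides. The picture frame is on top of the table.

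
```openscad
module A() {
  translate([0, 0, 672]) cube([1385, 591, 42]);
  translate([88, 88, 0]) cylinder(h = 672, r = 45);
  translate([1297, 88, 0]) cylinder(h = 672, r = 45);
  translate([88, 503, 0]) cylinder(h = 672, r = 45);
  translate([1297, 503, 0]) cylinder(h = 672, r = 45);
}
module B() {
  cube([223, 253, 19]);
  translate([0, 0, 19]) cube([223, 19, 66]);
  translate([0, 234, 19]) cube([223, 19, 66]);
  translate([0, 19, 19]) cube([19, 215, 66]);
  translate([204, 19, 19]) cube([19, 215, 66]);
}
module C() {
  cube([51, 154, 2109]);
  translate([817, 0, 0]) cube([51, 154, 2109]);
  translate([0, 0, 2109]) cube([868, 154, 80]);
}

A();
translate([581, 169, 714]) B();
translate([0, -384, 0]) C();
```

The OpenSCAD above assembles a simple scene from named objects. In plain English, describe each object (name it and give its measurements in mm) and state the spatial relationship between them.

A is a rectangular dining table. The top is 1385×591×42 mm with its upper surface at z = 714 mm. It stands on four round legs of 90 mm diameter, each leg's bounding box inset 43 mm from the nearest pair of top edges, running from the floor to the underside of the top.

B is an open storage box with external size 223×253×85 mm and wall thickness 19 mm (the base is also 19 mm thick). The base covers the whole footprint; the four walls stand on the base, with the y-facing walls full-width and the x-facing walls fitting between their inner faces.

C is a rectangular door frame: two vertical jambs of 51×154 mm section, 2109 mm tall, with a clear opening 766 mm wide between their inner faces. A header 80 mm tall and 154 mm deep lies on top of the jambs and spans the full outside width.

The open box is on top of the table, centred. The door frame is on the floor beside the table on its −y side.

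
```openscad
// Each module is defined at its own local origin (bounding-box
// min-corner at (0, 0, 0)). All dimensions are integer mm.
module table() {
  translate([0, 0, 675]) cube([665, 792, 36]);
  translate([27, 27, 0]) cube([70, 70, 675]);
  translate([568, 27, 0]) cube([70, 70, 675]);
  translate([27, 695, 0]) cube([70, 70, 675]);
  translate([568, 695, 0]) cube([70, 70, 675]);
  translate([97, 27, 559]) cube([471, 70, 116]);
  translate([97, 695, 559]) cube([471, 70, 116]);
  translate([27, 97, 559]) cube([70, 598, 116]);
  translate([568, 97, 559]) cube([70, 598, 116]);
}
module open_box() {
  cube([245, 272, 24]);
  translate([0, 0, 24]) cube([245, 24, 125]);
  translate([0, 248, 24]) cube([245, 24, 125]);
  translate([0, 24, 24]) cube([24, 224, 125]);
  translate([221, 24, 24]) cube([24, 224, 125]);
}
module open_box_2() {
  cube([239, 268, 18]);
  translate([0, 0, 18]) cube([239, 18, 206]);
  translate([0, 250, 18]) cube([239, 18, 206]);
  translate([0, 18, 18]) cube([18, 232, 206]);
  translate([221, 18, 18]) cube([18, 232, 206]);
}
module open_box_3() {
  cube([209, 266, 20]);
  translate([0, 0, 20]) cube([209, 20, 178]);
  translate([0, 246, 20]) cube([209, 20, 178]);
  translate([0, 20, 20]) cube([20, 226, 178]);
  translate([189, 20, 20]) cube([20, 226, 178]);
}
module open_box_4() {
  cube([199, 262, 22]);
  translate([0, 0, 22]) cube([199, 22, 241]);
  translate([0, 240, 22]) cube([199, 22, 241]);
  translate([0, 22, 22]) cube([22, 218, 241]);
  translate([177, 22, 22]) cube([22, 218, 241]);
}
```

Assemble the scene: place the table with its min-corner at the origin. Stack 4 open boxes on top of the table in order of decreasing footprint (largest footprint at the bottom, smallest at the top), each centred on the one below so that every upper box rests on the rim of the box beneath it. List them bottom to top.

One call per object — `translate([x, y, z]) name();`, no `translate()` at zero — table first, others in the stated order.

table();
translate([210, 260, 711]) open_box();
translate([213, 262, 860]) open_box_2();
translate([228, 263, 1084]) open_box_3();
translate([233, 265, 1282]) open_box_4();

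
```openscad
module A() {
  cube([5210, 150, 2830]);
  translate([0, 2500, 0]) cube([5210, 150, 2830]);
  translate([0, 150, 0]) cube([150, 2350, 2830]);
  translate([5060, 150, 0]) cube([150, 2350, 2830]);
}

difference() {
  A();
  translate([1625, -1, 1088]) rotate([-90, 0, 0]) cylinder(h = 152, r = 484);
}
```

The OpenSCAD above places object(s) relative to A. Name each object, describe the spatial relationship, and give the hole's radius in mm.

The subtracted cylinder has r = 484 mm.

A is a house frame. The house frame has a circular hole through its front wall. The hole's radius is 484 mm.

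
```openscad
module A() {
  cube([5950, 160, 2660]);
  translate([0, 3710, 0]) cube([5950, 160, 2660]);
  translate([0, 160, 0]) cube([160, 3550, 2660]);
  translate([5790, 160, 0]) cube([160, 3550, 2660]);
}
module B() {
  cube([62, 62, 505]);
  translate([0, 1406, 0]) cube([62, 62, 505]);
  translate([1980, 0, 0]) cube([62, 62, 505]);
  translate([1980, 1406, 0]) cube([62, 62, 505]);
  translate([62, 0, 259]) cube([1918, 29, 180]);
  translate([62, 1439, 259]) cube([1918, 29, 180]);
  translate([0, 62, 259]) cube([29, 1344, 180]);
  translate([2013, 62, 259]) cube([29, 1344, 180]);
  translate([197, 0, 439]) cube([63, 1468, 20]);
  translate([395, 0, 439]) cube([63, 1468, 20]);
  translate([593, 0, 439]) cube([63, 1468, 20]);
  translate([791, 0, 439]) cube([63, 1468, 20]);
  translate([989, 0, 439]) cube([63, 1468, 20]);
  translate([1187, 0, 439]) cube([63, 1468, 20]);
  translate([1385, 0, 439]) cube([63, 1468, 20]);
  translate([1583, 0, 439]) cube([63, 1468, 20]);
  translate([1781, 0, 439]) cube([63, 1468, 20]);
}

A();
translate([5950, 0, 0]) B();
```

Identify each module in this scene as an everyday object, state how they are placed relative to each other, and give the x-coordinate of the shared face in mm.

A is a house frame. B is a bed frame. The bed frame is against the house frame's +x side, with their −y faces flush. The x-coordinate of the shared face is 5950 mm.

The house frame's +x face and the bed frame's −x face are both at x = 5950 mm.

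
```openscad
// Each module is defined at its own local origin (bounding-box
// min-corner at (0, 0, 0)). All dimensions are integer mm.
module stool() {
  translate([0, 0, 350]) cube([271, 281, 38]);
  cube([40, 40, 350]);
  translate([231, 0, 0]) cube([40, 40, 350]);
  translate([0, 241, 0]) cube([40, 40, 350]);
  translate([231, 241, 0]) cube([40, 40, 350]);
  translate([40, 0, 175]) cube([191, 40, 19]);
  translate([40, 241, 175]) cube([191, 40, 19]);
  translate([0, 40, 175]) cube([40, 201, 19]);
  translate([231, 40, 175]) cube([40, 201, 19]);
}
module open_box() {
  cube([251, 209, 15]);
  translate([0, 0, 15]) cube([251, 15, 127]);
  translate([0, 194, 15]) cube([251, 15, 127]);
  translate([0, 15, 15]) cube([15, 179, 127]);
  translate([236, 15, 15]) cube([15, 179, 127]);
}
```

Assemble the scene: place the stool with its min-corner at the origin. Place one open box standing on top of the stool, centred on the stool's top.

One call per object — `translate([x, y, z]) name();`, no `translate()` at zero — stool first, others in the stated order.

stool();
translate([10, 36, 388]) open_box();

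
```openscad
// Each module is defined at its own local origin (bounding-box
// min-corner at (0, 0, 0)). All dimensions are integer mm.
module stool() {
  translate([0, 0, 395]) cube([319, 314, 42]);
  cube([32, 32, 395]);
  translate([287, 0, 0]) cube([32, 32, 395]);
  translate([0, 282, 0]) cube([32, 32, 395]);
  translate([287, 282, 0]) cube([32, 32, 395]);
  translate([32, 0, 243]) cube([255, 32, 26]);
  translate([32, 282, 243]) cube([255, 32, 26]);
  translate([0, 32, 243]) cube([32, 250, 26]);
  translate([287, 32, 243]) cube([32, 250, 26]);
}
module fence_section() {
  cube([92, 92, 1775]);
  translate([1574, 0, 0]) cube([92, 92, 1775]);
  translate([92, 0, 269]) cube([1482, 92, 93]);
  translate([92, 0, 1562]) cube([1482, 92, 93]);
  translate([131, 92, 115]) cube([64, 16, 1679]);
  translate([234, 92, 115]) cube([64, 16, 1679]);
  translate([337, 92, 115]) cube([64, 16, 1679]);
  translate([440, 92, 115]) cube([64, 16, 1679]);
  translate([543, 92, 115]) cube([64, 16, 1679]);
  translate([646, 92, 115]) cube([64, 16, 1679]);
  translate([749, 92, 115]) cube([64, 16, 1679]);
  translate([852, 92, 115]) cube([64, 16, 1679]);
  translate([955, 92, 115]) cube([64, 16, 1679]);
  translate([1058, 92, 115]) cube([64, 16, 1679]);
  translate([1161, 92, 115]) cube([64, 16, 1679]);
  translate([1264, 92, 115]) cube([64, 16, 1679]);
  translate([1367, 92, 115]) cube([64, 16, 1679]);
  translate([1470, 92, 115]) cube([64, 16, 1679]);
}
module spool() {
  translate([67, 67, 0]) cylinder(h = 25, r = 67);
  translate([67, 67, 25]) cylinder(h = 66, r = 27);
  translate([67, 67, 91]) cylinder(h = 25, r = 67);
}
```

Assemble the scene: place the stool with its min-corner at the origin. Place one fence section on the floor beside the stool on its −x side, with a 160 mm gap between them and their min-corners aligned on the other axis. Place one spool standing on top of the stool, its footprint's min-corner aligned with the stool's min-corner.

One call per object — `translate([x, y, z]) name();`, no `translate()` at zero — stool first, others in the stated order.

stool();
translate([-1826, 0, 0]) fence_section();
translate([0, 0, 437]) spool();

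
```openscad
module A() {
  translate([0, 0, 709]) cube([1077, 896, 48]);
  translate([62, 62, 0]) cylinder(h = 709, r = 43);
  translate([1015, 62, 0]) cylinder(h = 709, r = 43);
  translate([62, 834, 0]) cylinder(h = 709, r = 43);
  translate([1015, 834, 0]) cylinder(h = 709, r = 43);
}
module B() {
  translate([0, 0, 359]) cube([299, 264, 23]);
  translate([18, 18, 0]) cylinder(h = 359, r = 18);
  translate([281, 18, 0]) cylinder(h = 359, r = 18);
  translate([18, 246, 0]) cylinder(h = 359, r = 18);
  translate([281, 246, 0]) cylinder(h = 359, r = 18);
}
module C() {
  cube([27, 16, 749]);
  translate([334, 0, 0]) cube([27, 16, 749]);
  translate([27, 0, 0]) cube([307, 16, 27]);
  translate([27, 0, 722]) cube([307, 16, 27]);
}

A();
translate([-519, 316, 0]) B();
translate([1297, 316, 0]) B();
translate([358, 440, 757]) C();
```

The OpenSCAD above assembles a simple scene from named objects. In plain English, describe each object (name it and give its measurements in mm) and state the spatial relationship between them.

A is a table: top 1077 mm (x) × 896 mm (y), 48 mm thick, upper face at z = 757 mm, on four round legs of 86 mm diameter, each leg's bounding box inset 19 mm from the nearest pair of top edges, running from z = 0 to the bottom of the top.

B is a four-legged stool. The seat is a 299×264×23 mm slab whose top surface is at z = 382 mm; four round legs, each 36 mm in diameter, run from the floor (z = 0) to the underside of the seat, each leg's axis is inset half a diameter from the nearest pair of seat edges (so the leg's bounding box is flush with the corner).

C is a picture frame with a 307×695 mm rectangular opening (x by z) and a uniform 27 mm border on every side. Frame depth is 16 mm along y. It is built from two vertical stiles running the full outside height and two horizontal rails spanning the gap between the stiles.

Two stools sit around the table at the −x, +x sides. The picture frame is on top of the table, centred.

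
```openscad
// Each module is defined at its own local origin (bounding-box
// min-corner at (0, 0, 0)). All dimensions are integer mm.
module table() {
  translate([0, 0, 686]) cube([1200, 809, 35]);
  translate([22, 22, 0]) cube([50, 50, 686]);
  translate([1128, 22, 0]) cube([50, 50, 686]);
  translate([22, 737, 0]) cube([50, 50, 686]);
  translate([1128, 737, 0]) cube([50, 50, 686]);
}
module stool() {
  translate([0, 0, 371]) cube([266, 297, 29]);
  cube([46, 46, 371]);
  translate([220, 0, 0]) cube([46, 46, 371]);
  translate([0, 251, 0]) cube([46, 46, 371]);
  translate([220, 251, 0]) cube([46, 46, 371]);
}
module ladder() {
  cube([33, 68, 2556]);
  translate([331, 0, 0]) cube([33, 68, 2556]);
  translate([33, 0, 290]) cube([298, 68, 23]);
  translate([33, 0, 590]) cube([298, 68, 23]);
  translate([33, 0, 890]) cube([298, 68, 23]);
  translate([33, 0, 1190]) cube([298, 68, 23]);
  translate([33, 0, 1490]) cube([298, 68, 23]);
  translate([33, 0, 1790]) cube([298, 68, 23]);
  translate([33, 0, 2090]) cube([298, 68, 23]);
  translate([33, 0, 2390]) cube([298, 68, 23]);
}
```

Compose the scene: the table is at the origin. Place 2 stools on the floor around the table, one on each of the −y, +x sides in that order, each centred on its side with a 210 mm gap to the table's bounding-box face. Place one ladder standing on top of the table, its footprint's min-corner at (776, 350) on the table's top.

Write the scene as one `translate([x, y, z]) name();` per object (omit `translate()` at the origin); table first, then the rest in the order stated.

table();
translate([467, -507, 0]) stool();
translate([1410, 256, 0]) stool();
translate([776, 350, 721]) ladder();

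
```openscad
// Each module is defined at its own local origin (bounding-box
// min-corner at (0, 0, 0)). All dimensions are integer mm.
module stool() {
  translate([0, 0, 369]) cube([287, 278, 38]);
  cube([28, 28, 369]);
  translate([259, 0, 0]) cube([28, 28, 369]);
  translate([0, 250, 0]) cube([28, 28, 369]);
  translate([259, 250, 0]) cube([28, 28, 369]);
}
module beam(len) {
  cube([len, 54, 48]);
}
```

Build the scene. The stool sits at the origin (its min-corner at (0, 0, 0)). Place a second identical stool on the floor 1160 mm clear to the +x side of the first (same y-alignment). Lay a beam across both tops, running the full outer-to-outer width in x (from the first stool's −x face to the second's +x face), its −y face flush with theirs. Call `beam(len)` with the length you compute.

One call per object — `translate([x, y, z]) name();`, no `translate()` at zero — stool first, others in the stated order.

stool();
translate([1447, 0, 0]) stool();
translate([0, 0, 407]) beam(1734);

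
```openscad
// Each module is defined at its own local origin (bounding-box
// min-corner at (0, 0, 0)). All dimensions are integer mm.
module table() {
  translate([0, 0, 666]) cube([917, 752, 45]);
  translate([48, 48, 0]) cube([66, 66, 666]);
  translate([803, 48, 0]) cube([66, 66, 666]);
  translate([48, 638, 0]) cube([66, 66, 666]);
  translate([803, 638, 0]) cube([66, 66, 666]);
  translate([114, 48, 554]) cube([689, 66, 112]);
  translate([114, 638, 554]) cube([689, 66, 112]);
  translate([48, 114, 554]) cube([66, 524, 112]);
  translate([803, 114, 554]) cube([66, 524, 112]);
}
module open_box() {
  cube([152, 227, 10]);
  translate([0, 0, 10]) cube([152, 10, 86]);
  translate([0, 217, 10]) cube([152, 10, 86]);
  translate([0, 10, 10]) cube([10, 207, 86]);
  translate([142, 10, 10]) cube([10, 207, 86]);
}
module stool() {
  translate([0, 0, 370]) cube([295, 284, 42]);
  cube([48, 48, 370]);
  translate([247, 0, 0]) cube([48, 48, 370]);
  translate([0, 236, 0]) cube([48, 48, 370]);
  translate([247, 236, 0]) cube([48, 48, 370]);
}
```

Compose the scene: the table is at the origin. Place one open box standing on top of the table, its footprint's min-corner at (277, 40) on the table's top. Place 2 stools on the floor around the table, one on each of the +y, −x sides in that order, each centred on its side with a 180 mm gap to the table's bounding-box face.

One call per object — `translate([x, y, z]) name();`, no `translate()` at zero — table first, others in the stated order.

table();
translate([277, 40, 711]) open_box();
translate([311, 932, 0]) stool();
translate([-475, 234, 0]) stool();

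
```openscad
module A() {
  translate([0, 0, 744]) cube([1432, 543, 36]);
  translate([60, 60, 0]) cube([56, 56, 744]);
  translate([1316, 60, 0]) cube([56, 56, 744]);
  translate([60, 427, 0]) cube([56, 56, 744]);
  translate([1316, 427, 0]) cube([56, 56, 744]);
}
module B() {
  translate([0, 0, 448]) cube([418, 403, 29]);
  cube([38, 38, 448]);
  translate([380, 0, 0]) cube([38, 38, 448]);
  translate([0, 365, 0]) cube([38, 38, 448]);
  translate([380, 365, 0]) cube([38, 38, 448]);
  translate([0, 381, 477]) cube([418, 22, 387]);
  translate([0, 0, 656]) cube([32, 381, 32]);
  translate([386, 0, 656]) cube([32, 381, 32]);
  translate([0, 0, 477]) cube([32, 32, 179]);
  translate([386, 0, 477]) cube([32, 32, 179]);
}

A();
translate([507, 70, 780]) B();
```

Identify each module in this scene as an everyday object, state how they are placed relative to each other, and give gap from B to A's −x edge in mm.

A is a table. B is a chair. The chair is on top of the table, centred. The gap from the chair to the table's −x edge is 507 mm.

The chair's min-x is at 507; the table's min-x is 0; gap = 507 mm.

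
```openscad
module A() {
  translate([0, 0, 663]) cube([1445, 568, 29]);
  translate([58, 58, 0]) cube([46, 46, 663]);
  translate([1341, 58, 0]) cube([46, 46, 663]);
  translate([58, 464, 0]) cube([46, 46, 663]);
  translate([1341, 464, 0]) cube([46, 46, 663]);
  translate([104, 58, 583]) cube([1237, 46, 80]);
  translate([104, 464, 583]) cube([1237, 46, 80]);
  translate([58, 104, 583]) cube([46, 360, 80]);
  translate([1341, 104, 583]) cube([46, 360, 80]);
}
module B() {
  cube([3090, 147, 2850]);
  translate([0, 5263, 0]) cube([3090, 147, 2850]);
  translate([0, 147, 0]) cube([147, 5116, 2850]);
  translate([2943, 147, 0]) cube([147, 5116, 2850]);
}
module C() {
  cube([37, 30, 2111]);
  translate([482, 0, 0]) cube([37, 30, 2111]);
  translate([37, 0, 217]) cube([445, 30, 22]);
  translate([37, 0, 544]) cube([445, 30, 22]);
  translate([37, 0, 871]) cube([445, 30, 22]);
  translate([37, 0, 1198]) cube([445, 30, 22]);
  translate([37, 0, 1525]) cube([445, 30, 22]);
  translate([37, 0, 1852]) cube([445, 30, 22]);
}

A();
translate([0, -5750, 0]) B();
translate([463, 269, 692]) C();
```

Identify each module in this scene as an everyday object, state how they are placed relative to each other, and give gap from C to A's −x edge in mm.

A is a table. B is a house frame. C is a ladder. The house frame is on the floor beside the table on its −y side. The ladder is on top of the table, centred. The gap from the ladder to the table's −x edge is 463 mm.

The ladder's min-x is at 463; the table's min-x is 0; gap = 463 mm.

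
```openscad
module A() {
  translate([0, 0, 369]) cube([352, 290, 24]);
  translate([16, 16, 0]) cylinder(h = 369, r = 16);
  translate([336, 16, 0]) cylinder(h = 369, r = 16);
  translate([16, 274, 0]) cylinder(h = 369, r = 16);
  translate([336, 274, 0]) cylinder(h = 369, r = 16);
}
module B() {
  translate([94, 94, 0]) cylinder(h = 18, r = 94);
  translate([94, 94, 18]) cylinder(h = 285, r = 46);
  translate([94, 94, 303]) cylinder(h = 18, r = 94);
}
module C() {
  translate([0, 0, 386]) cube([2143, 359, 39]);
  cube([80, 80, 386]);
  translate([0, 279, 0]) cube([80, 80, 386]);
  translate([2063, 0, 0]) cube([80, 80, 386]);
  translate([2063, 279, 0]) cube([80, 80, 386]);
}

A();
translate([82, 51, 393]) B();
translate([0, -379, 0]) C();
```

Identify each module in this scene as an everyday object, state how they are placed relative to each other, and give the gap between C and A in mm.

The bench's nearest face is 20 mm from the stool's −y face.

A is a stool. B is a spool. C is a bench. The spool is on top of the stool, centred. The bench is on the floor beside the stool on its −y side. The gap between the bench and the stool is 20 mm.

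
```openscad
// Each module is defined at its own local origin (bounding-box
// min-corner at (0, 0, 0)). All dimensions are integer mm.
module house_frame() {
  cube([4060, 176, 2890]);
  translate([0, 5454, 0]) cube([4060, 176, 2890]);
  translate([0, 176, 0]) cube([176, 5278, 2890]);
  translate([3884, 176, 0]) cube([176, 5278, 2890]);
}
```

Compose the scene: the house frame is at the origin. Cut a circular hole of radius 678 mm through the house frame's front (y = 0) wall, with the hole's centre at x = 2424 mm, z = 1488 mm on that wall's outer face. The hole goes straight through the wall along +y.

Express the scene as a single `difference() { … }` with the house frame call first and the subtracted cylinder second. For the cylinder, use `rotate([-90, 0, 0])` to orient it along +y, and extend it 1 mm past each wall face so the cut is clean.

difference() {
  house_frame();
  translate([2424, -1, 1488]) rotate([-90, 0, 0]) cylinder(h = 178, r = 678);
}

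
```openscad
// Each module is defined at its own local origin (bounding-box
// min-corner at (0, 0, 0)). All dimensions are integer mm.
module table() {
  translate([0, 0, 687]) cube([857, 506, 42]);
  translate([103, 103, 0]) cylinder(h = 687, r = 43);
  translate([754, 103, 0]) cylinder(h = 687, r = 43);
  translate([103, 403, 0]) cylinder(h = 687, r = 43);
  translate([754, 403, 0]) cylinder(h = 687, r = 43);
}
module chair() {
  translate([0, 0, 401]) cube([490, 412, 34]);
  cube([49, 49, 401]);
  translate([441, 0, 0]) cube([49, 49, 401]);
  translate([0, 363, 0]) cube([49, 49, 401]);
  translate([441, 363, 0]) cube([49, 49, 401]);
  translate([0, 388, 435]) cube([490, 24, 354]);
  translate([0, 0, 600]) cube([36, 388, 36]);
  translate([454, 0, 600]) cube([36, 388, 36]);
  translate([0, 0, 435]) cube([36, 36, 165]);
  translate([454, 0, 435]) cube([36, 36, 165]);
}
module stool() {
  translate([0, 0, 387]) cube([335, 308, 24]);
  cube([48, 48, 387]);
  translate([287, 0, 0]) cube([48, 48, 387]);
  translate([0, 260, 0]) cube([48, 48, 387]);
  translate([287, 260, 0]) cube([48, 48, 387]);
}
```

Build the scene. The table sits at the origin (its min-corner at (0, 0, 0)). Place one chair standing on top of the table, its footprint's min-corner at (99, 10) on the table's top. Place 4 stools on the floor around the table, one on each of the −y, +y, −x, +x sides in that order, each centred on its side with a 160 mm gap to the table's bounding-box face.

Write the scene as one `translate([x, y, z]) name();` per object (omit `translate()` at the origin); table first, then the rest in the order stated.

table();
translate([99, 10, 729]) chair();
translate([261, -468, 0]) stool();
translate([261, 666, 0]) stool();
translate([-495, 99, 0]) stool();
translate([1017, 99, 0]) stool();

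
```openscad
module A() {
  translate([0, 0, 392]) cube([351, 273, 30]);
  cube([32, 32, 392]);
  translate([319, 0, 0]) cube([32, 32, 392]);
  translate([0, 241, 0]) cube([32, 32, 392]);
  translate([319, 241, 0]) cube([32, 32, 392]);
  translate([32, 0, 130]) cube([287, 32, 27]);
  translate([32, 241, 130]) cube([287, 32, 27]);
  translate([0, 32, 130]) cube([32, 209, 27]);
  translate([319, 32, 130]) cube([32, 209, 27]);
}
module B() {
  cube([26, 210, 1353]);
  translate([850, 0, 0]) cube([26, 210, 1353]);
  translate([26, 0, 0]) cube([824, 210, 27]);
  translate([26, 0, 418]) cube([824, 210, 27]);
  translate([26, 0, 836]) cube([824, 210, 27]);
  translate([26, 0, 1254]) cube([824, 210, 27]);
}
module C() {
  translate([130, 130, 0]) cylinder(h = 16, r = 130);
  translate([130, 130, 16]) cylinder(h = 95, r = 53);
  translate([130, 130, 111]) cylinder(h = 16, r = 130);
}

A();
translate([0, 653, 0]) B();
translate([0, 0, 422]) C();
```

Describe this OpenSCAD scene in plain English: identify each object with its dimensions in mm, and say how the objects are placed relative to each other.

A is a four-legged stool. The seat is a 351×273×30 mm slab whose top surface is at z = 422 mm; four square legs, each 32×32 mm in cross-section, run from the floor (z = 0) to the underside of the seat, each flush with a corner of the seat. Four stretchers, 32 mm wide and 27 mm tall, connect adjacent legs with their undersides at z = 130 mm, each running between the inner faces of the legs it joins and aligned with the legs' outer faces on the other axis.

B is a bookshelf 876 mm wide overall, 210 mm deep and 1353 mm tall. The two sides are 26 mm thick vertical panels. 4 horizontal shelves of 27 mm thickness span between the inner faces of the sides; the lowest shelf sits on the floor and shelves are stacked with a clear vertical gap of 391 mm between each pair.

C is a spool: two coaxial disc flanges of radius 130 mm and thickness 16 mm, joined by a core cylinder of radius 53 mm and height 95 mm. The lower flange rests on z = 0 and the three cylinders share a vertical axis.

The bookshelf is on the floor beside the stool on its +y side. The spool is on top of the stool.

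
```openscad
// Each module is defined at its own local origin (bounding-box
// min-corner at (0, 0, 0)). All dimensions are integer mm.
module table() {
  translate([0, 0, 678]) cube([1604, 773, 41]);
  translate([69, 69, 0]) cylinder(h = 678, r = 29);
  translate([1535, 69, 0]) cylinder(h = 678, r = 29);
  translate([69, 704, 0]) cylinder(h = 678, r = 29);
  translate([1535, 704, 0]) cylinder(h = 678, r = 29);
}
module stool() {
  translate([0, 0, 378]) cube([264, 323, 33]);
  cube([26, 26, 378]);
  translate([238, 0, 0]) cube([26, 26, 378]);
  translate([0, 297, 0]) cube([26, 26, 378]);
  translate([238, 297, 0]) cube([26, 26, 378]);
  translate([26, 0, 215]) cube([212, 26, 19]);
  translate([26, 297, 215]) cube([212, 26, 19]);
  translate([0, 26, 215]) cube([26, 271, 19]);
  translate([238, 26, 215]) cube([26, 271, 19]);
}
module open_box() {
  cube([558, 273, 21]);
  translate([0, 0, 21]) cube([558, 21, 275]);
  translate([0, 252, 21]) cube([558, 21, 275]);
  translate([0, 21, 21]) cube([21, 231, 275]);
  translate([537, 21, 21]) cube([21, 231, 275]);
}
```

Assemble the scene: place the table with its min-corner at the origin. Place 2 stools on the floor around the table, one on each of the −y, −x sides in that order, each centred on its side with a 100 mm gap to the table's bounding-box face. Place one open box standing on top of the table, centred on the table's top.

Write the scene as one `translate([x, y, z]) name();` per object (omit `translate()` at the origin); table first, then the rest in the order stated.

table();
translate([670, -423, 0]) stool();
translate([-364, 225, 0]) stool();
translate([523, 250, 719]) open_box();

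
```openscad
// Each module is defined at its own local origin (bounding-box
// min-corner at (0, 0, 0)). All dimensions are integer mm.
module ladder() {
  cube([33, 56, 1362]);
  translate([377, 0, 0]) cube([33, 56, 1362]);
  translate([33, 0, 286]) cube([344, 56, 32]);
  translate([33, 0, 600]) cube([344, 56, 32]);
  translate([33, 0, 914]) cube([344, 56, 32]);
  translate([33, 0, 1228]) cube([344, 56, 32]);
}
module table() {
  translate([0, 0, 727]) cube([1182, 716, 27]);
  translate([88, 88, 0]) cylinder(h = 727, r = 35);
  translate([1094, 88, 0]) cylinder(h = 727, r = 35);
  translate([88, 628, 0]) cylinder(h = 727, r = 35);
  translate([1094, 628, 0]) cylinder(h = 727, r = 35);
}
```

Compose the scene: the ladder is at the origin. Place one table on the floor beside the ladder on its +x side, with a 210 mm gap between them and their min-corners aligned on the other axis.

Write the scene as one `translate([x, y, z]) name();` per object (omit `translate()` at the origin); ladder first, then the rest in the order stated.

ladder();
translate([620, 0, 0]) table();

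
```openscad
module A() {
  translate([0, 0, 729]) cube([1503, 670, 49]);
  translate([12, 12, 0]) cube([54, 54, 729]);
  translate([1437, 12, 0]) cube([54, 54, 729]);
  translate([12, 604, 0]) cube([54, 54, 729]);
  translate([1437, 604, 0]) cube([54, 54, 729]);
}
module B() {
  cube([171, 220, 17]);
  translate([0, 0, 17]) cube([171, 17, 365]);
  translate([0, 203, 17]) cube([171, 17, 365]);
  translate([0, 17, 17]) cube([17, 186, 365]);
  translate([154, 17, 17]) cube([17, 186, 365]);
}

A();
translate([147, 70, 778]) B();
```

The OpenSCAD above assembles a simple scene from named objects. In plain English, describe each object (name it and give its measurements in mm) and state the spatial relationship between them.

A is a table with a 1503×670 mm rectangular top, 49 mm thick, top surface at z = 778 mm, supported by four 54×54 mm square legs, each inset 12 mm from the nearest pair of top edges, running from the floor.

B is an open storage box with external size 171×220×382 mm and wall thickness 17 mm (the base is also 17 mm thick). The base covers the whole footprint; the four walls stand on the base, with the y-facing walls full-width and the x-facing walls fitting between their inner faces.

The open box is on top of the table.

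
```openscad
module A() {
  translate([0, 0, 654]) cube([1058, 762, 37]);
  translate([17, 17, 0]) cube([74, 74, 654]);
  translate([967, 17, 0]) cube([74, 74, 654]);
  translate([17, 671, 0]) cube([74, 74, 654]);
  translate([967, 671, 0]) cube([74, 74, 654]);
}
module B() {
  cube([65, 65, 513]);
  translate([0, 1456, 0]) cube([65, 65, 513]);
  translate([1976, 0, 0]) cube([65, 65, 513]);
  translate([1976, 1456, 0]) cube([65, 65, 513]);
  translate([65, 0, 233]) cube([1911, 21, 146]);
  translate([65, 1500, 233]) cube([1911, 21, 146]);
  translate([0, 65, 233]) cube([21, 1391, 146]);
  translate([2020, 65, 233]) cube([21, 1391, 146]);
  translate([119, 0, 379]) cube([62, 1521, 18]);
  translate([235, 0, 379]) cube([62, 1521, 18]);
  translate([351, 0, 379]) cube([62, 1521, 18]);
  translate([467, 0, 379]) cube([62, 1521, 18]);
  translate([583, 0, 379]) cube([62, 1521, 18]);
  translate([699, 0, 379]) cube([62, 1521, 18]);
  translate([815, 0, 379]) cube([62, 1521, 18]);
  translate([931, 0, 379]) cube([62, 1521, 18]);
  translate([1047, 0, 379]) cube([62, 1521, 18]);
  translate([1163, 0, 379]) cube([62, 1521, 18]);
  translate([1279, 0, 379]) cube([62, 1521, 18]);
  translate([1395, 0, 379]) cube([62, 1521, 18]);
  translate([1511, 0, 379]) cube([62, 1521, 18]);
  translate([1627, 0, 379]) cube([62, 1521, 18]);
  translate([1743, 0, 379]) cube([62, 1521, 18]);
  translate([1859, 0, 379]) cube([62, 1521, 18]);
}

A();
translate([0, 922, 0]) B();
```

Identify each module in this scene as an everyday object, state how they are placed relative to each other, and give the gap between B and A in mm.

A is a table. B is a bed frame. The bed frame is on the floor beside the table on its +y side. The gap between the bed frame and the table is 160 mm.

The bed frame's nearest face is 160 mm from the table's +y face.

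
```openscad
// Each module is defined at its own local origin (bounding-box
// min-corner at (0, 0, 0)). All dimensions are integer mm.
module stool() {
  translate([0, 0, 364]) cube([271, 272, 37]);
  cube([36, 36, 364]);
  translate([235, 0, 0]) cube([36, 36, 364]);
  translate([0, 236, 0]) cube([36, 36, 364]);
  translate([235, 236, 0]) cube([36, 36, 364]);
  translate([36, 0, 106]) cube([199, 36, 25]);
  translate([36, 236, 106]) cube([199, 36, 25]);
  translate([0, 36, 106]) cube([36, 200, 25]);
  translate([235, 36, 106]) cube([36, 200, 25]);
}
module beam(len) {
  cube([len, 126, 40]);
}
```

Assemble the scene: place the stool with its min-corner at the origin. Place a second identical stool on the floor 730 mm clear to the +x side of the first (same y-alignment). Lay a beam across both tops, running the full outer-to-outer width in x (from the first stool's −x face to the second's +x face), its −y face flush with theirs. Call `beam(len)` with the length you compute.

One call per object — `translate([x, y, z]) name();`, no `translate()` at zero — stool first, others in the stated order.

stool();
translate([1001, 0, 0]) stool();
translate([0, 0, 401]) beam(1272);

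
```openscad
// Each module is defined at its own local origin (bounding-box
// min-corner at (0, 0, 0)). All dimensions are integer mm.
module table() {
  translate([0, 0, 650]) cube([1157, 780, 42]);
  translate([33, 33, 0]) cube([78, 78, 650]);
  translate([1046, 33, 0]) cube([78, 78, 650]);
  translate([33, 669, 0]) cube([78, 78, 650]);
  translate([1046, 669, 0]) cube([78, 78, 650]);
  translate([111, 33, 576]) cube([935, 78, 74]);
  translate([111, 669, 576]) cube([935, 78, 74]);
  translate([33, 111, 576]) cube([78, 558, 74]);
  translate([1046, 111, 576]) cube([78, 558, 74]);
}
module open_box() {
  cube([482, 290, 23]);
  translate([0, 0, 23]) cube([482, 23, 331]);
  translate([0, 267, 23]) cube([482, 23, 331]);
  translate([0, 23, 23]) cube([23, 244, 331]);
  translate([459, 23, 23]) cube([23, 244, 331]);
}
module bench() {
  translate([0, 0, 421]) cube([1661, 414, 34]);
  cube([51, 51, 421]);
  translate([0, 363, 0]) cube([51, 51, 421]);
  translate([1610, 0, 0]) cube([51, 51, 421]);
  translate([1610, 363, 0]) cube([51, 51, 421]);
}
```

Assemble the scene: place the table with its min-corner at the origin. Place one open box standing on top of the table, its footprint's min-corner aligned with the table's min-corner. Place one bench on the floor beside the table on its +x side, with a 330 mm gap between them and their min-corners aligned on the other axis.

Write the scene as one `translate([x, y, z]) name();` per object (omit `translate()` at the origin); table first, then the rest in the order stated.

table();
translate([0, 0, 692]) open_box();
translate([1487, 0, 0]) bench();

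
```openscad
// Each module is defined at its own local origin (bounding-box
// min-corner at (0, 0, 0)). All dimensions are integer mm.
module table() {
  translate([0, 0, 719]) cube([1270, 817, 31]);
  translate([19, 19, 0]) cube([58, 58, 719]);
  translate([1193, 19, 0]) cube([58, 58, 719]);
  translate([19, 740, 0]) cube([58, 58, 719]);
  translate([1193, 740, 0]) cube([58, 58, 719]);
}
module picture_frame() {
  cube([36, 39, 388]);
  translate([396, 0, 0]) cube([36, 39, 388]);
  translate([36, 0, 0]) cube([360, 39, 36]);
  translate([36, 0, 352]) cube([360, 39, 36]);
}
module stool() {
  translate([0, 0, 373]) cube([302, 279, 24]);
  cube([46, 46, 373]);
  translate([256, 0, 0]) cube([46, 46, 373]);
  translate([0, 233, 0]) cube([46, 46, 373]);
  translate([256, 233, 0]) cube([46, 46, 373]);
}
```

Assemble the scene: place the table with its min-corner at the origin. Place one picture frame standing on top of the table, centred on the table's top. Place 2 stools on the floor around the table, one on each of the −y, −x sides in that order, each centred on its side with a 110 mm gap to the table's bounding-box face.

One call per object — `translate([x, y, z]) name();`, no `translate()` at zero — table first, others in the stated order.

table();
translate([419, 389, 750]) picture_frame();
translate([484, -389, 0]) stool();
translate([-412, 269, 0]) stool();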